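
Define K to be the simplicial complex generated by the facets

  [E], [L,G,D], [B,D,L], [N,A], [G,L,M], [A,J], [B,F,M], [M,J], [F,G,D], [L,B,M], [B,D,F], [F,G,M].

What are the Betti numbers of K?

We work with the vertex ordering A < B < D < E < F < G < J < L < M < N. The simplices of K, each written with vertices in increasing order, are:

  0-simplices (10): A, B, D, E, F, G, J, L, M, N
  1-simplices (15): AJ, AN, BD, BF, BL, BM, DF, DG, DL, FG, FM, GL, GM, JM, LM
  2-simplices (8): BDF, BDL, BFM, BLM, DFG, DGL, FGM, GLM

so the chain groups are C_0 ≅ Z^10, C_1 ≅ Z^15, C_2 ≅ Z^8.

∂_1: C_1 → C_0 maps an edge to its endpoints' difference, ∂[p,q] = q − p. For instance
  ∂DL = L − D.
The resulting 10×15 matrix has rank 8, and its Smith normal form has invariant factors (1,1,1,1,1,1,1,1).

The boundary map ∂_2: C_2 → C_1 maps a triangle to the signed sum of its edges. For instance
  ∂BLM = LM − BM + BL,
  ∂BFM = FM − BM + BF.
This gives a 15×8 integer matrix of rank 7; reducing to Smith normal form yields diagonal entries (1,1,1,1,1,1,1).

From H_k ≅ ker(∂_k) / im(∂_{k+1}) we obtain:

  H_0: rank C_0 − rank ∂_1 = 10 − 8 = 2, and the invariant factors of ∂_1 are all 1, so H_0 ≅ Z^2.
  H_1: rank ker ∂_1 − rank ∂_2 = (15 − 8) − 7 = 0, and the invariant factors of ∂_2 are all 1, so H_1 ≅ 0.
  H_2: rank ker ∂_2 − rank ∂_3 = (8 − 7) − 0 = 1, and there is no ∂_3, so H_2 ≅ Z.

As a check, the Euler characteristic is 10 − 15 + 8 = 3, which agrees with 2 − 0 + 1 = 3.

Hence the Betti numbers are b_0 = 2, b_1 = 0, b_2 = 1.

b_0 = 2, b_1 = 0, b_2 = 1.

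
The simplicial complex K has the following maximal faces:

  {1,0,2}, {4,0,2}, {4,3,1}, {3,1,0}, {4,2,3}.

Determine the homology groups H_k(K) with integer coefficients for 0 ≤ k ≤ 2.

H_0 ≅ Z,  H_1 ≅ Z,  H_2 = 0.

K has 5 vertices, 10 edges, 5 triangles.
rank ∂_0 = 0, rank ∂_1 = 4 ⇒ b_0 = 5 − 0 − 4 = 1; all invariant factors of ∂_1 are 1 so no torsion. So H_0 = Z.
rank ∂_1 = 4, rank ∂_2 = 5 ⇒ b_1 = 10 − 4 − 5 = 1; all invariant factors of ∂_2 are 1 so no torsion. So H_1 = Z.
rank ∂_2 = 5, rank ∂_3 = 0 ⇒ b_2 = 5 − 5 − 0 = 0. So H_2 = 0.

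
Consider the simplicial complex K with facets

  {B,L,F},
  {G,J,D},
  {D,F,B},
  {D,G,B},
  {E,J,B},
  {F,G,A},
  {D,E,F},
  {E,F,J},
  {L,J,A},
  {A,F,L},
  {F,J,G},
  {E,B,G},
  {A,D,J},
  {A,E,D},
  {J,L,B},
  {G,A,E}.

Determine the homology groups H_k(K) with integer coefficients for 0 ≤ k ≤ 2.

H_0 ≅ Z,  H_1 ≅ Z^2,  H_2 ≅ Z.

Fix the vertex order A < B < D < E < F < G < J < L and write every simplex with vertices in increasing order. Then dim K = 2 and the simplices of K are:

  0-simplices (8): A, B, D, E, F, G, J, L
  1-simplices (24): AD, AE, AF, AG, AJ, AL, BD, BE, BF, BG, BJ, BL, DE, DF, DG, DJ, EF, EG, EJ, FG, FJ, FL, GJ, JL
  2-simplices (16): ADE, ADJ, AEG, AFG, AFL, AJL, BDF, BDG, BEG, BEJ, BFL, BJL, DEF, DGJ, EFJ, FGJ

so the chain groups are C_0 ≅ Z^8, C_1 ≅ Z^24, C_2 ≅ Z^16.

Boundary ∂_1: C_1 → C_0 sends each edge [p,q] (with p < q) to q − p.
This gives a 8×24 integer matrix of rank 7; reducing to Smith normal form yields diagonal entries (1,1,1,1,1,1,1).

∂_2: C_2 → C_1 maps a triangle to the signed sum of its edges. For instance
  ∂BEJ = EJ − BJ + BE,
  ∂EFJ = FJ − EJ + EF.
The 24×16 boundary matrix has rank 15 and Smith normal form diag(1,1,1,1,1,1,1,1,1,1,1,1,1,1,1).

Reading off H_k = ker ∂_k / im ∂_{k+1}:

  H_0: rank C_0 − rank ∂_1 = 8 − 7 = 1, and the invariant factors of ∂_1 are all 1, so H_0 ≅ Z.
  H_1: rank ker ∂_1 − rank ∂_2 = (24 − 7) − 15 = 2, and the invariant factors of ∂_2 are all 1, so H_1 ≅ Z^2.
  H_2: rank ker ∂_2 − rank ∂_3 = (16 − 15) − 0 = 1, and there is no ∂_3, so H_2 ≅ Z.

(K is a triangulation of the torus T^2.)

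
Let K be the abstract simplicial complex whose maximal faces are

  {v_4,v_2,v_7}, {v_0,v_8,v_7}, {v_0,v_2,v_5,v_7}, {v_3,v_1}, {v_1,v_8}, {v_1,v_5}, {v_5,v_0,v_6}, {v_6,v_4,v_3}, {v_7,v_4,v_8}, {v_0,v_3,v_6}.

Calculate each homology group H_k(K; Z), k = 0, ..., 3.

H_0 ≅ Z,  H_1 ≅ Z^3,  H_2 = 0,  H_3 = 0.

Take the total order v_0 < v_1 < v_2 < v_3 < v_4 < v_5 < v_6 < v_7 < v_8 on the vertex set. Then K (dimension 3) consists of the simplices:

  0-simplices (9): [v_0], [v_1], [v_2], [v_3], [v_4], [v_5], [v_6], [v_7], [v_8]
  1-simplices (20): (20 of them)
  2-simplices (10): [v_0,v_2,v_5], [v_0,v_2,v_7], [v_0,v_3,v_6], [v_0,v_5,v_6], [v_0,v_5,v_7], [v_0,v_7,v_8], [v_2,v_4,v_7], [v_2,v_5,v_7], [v_3,v_4,v_6], [v_4,v_7,v_8]
  3-simplices (1): [v_0,v_2,v_5,v_7]

so the chain groups are C_0 ≅ Z^9, C_1 ≅ Z^20, C_2 ≅ Z^10, C_3 ≅ Z^1.

The boundary map ∂_1: C_1 → C_0 is given by ∂[p,q] = [q] − [p]. For instance
  ∂[v_1,v_8] = [v_8] − [v_1].
The resulting 9×20 matrix has rank 8, and its Smith normal form has invariant factors (1,1,1,1,1,1,1,1).

∂_2: C_2 → C_1 acts by ∂[p,q,r] = [q,r] − [p,r] + [p,q]. For instance
  ∂[v_4,v_7,v_8] = [v_7,v_8] − [v_4,v_8] + [v_4,v_7],
  ∂[v_0,v_2,v_5] = [v_2,v_5] − [v_0,v_5] + [v_0,v_2].
The 20×10 boundary matrix has rank 9 and Smith normal form diag(1,1,1,1,1,1,1,1,1).

∂_3: C_3 → C_2 sends each 3-simplex σ to the alternating sum Σ_i (−1)^i (σ with its i-th vertex removed). For instance
  ∂[v_0,v_2,v_5,v_7] = [v_2,v_5,v_7] − [v_0,v_5,v_7] + [v_0,v_2,v_7] − [v_0,v_2,v_5].
As a 10×1 matrix over Z this has rank 1, with invariant factors (1).

Now H_k = ker ∂_k / im ∂_{k+1}, so:

  H_0: rank C_0 − rank ∂_1 = 9 − 8 = 1, and the invariant factors of ∂_1 are all 1, so H_0 ≅ Z.
  H_1: rank ker ∂_1 − rank ∂_2 = (20 − 8) − 9 = 3, and the invariant factors of ∂_2 are all 1, so H_1 ≅ Z^3.
  H_2: rank ker ∂_2 − rank ∂_3 = (10 − 9) − 1 = 0, and the invariant factors of ∂_3 are all 1, so H_2 ≅ 0.
  H_3: rank ker ∂_3 − rank ∂_4 = (1 − 1) − 0 = 0, and there is no ∂_4, so H_3 ≅ 0.

As a check, the Euler characteristic is 9 − 20 + 10 − 1 = -2, which agrees with 1 − 3 + 0 − 0 = -2.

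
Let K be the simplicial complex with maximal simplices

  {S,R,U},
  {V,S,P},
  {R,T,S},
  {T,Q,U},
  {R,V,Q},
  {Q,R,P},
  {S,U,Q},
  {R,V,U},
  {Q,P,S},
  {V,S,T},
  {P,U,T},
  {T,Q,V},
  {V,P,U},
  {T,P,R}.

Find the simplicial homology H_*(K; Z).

H_0 = Z,  H_1 = Z^2,  H_2 = Z.

Fix the vertex order P < Q < R < S < T < U < V and write every simplex with vertices in increasing order. Then dim K = 2 and the simplices of K are:

  0-simplices (7): P, Q, R, S, T, U, V
  1-simplices (21): PQ, PR, PS, PT, PU, PV, QR, QS, QT, QU, QV, RS, RT, RU, RV, ST, SU, SV, TU, TV, UV
  2-simplices (14): PQR, PQS, PRT, PSV, PTU, PUV, QRV, QSU, QTU, QTV, RST, RSU, RUV, STV

giving chain groups C_0 ≅ Z^7, C_1 ≅ Z^21, C_2 ≅ Z^14.

∂_1: C_1 → C_0 maps an edge to its endpoints' difference, ∂[p,q] = q − p. For instance
  ∂TU = U − T.
As a 7×21 matrix over Z this has rank 6, with invariant factors (1,1,1,1,1,1).

Boundary ∂_2: C_2 → C_1 maps a triangle to the signed sum of its edges. For instance
  ∂STV = TV − SV + ST,
  ∂PTU = TU − PU + PT.
This gives a 21×14 integer matrix of rank 13; reducing to Smith normal form yields diagonal entries (1,1,1,1,1,1,1,1,1,1,1,1,1).

Reading off H_k = ker ∂_k / im ∂_{k+1}:

  H_0: rank C_0 − rank ∂_1 = 7 − 6 = 1, and the invariant factors of ∂_1 are all 1, so H_0 = Z.
  H_1: rank ker ∂_1 − rank ∂_2 = (21 − 6) − 13 = 2, and the invariant factors of ∂_2 are all 1, so H_1 = Z^2.
  H_2: rank ker ∂_2 − rank ∂_3 = (14 − 13) − 0 = 1, and there is no ∂_3, so H_2 = Z.

(K is a triangulation of the torus T^2.)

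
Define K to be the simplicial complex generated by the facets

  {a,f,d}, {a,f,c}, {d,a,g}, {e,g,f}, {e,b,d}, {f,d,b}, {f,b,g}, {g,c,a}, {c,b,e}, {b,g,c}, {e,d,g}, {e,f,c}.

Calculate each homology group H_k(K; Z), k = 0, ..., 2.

Fix the vertex order a < b < c < d < e < f < g and write every simplex with vertices in increasing order. Then dim K = 2 and the simplices of K are:

  0-simplices (7): a, b, c, d, e, f, g
  1-simplices (18): ac, ad, af, ag, bc, bd, be, bf, bg, ce, cf, cg, de, df, dg, ef, eg, fg
  2-simplices (12): acf, acg, adf, adg, bce, bcg, bde, bdf, bfg, cef, deg, efg

Hence C_0 ≅ Z^7, C_1 ≅ Z^18, C_2 ≅ Z^12.

∂_1: C_1 → C_0 maps an edge to its endpoints' difference, ∂[p,q] = q − p.
The 7×18 boundary matrix has rank 6 and Smith normal form diag(1,1,1,1,1,1).

Boundary ∂_2: C_2 → C_1 sends each 2-simplex [p,q,r] to [q,r] − [p,r] + [p,q]. For instance
  ∂efg = fg − eg + ef,
  ∂bce = ce − be + bc.
The resulting 18×12 matrix has rank 12, and its Smith normal form has invariant factors (1,1,1,1,1,1,1,1,1,1,1,2).

Computing H_k = (kernel of ∂_k) / (image of ∂_{k+1}):

  H_0: rank C_0 − rank ∂_1 = 7 − 6 = 1, and the invariant factors of ∂_1 are all 1, so H_0 = Z.
  H_1: rank ker ∂_1 − rank ∂_2 = (18 − 6) − 12 = 0, and ∂_2 has invariant factor 2 > 1, so H_1 = Z/2Z.
  H_2: rank ker ∂_2 − rank ∂_3 = (12 − 12) − 0 = 0, and there is no ∂_3, so H_2 = 0.

As a check, the Euler characteristic is 7 − 18 + 12 = 1, which agrees with 1 − 0 + 0 = 1.
(K is a triangulation of the real projective plane RP^2.)

H_0 ≅ Z,  H_1 ≅ Z/2Z,  H_2 = 0.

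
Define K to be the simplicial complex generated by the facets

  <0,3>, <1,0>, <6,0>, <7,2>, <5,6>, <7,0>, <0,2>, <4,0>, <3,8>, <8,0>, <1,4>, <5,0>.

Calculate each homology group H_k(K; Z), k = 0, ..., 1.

H_0 = Z,  H_1 = Z^4.

Fix the vertex order 0 < 1 < 2 < 3 < 4 < 5 < 6 < 7 < 8 and write every simplex with vertices in increasing order. Then dim K = 1 and the simplices of K are:

  0-simplices (9): [0], [1], [2], [3], [4], [5], [6], [7], [8]
  1-simplices (12): [0,1], [0,2], [0,3], [0,4], [0,5], [0,6], [0,7], [0,8], [1,4], [2,7], [3,8], [5,6]

giving chain groups C_0 ≅ Z^9, C_1 ≅ Z^12.

Boundary ∂_1: C_1 → C_0 sends each edge [p,q] (with p < q) to q − p. For instance
  ∂[0,2] = [2] − [0].
As a 9×12 matrix over Z this has rank 8, with invariant factors (1,1,1,1,1,1,1,1).

Now H_k = ker ∂_k / im ∂_{k+1}, so:

  H_0: rank C_0 − rank ∂_1 = 9 − 8 = 1, and the invariant factors of ∂_1 are all 1, so H_0 ≅ Z.
  H_1: rank ker ∂_1 − rank ∂_2 = (12 − 8) − 0 = 4, and there is no ∂_2, so H_1 ≅ Z^4.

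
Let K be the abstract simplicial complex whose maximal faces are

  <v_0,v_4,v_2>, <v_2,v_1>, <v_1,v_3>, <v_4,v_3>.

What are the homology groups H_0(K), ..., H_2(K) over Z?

H_0 ≅ Z,  H_1 ≅ Z,  H_2 = 0.

We work with the vertex ordering v_0 < v_1 < v_2 < v_3 < v_4. The simplices of K, each written with vertices in increasing order, are:

  0-simplices (5): [v_0], [v_1], [v_2], [v_3], [v_4]
  1-simplices (6): [v_0,v_2], [v_0,v_4], [v_1,v_2], [v_1,v_3], [v_2,v_4], [v_3,v_4]
  2-simplices (1): [v_0,v_2,v_4]

Hence C_0 ≅ Z^5, C_1 ≅ Z^6, C_2 ≅ Z^1.

Boundary ∂_1: C_1 → C_0 sends each edge [p,q] (with p < q) to q − p. For instance
  ∂[v_3,v_4] = [v_4] − [v_3].
The resulting 5×6 matrix has rank 4, and its Smith normal form has invariant factors (1,1,1,1).

Boundary ∂_2: C_2 → C_1 acts by ∂[p,q,r] = [q,r] − [p,r] + [p,q]. For instance
  ∂[v_0,v_2,v_4] = [v_2,v_4] − [v_0,v_4] + [v_0,v_2].
This gives a 6×1 integer matrix of rank 1; reducing to Smith normal form yields diagonal entries (1).

From H_k ≅ ker(∂_k) / im(∂_{k+1}) we obtain:

  H_0: rank C_0 − rank ∂_1 = 5 − 4 = 1, and the invariant factors of ∂_1 are all 1, so H_0 = Z.
  H_1: rank ker ∂_1 − rank ∂_2 = (6 − 4) − 1 = 1, and the invariant factors of ∂_2 are all 1, so H_1 = Z.
  H_2: rank ker ∂_2 − rank ∂_3 = (1 − 1) − 0 = 0, and there is no ∂_3, so H_2 = 0.

As a check, the Euler characteristic is 5 − 6 + 1 = 0, which agrees with 1 − 1 + 0 = 0.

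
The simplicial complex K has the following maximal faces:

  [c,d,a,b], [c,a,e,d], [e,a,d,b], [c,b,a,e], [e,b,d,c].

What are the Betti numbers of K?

Take the total order a < b < c < d < e on the vertex set. Then K (dimension 3) consists of the simplices:

  0-simplices (5): a, b, c, d, e
  1-simplices (10): ab, ac, ad, ae, bc, bd, be, cd, ce, de
  2-simplices (10): abc, abd, abe, acd, ace, ade, bcd, bce, bde, cde
  3-simplices (5): abcd, abce, abde, acde, bcde

Hence C_0 ≅ Z^5, C_1 ≅ Z^10, C_2 ≅ Z^10, C_3 ≅ Z^5.

The boundary map ∂_1: C_1 → C_0 sends each edge [p,q] (with p < q) to q − p. For instance
  ∂bc = c − b.
The 5×10 boundary matrix has rank 4 and Smith normal form diag(1,1,1,1).

∂_2: C_2 → C_1 maps a triangle to the signed sum of its edges. For instance
  ∂abe = be − ae + ab,
  ∂bcd = cd − bd + bc.
This gives a 10×10 integer matrix of rank 6; reducing to Smith normal form yields diagonal entries (1,1,1,1,1,1).

The boundary map ∂_3: C_3 → C_2 sends each 3-simplex σ to the alternating sum Σ_i (−1)^i (σ with its i-th vertex removed). For instance
  ∂acde = cde − ade + ace − acd,
  ∂abce = bce − ace + abe − abc.
As a 10×5 matrix over Z this has rank 4, with invariant factors (1,1,1,1).

Now H_k = ker ∂_k / im ∂_{k+1}, so:

  H_0: rank C_0 − rank ∂_1 = 5 − 4 = 1, and the invariant factors of ∂_1 are all 1, so H_0 ≅ Z.
  H_1: rank ker ∂_1 − rank ∂_2 = (10 − 4) − 6 = 0, and the invariant factors of ∂_2 are all 1, so H_1 ≅ 0.
  H_2: rank ker ∂_2 − rank ∂_3 = (10 − 6) − 4 = 0, and the invariant factors of ∂_3 are all 1, so H_2 ≅ 0.
  H_3: rank ker ∂_3 − rank ∂_4 = (5 − 4) − 0 = 1, and there is no ∂_4, so H_3 ≅ Z.

As a check, the Euler characteristic is 5 − 10 + 10 − 5 = 0, which agrees with 1 − 0 + 0 − 1 = 0.
(K is a triangulation of the 3-sphere S^3.)

Hence the Betti numbers are b_0 = 1, b_1 = 0, b_2 = 0, b_3 = 1.

b_0 = 1, b_1 = 0, b_2 = 0, b_3 = 1.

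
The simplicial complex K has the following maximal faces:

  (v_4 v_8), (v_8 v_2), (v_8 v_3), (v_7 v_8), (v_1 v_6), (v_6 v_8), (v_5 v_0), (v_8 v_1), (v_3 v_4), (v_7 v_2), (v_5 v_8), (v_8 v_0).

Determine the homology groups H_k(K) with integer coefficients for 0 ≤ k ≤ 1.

We work with the vertex ordering v_0 < v_1 < v_2 < v_3 < v_4 < v_5 < v_6 < v_7 < v_8. The simplices of K, each written with vertices in increasing order, are:

  0-simplices (9): [v_0], [v_1], [v_2], [v_3], [v_4], [v_5], [v_6], [v_7], [v_8]
  1-simplices (12): [v_0,v_5], [v_0,v_8], [v_1,v_6], [v_1,v_8], [v_2,v_7], [v_2,v_8], [v_3,v_4], [v_3,v_8], [v_4,v_8], [v_5,v_8], [v_6,v_8], [v_7,v_8]

giving chain groups C_0 ≅ Z^9, C_1 ≅ Z^12.

Boundary ∂_1: C_1 → C_0 sends each edge [p,q] (with p < q) to q − p.
The 9×12 boundary matrix has rank 8 and Smith normal form diag(1,1,1,1,1,1,1,1).

Reading off H_k = ker ∂_k / im ∂_{k+1}:

  H_0: rank C_0 − rank ∂_1 = 9 − 8 = 1, and the invariant factors of ∂_1 are all 1, so H_0 = Z.
  H_1: rank ker ∂_1 − rank ∂_2 = (12 − 8) − 0 = 4, and there is no ∂_2, so H_1 = Z^4.

As a check, the Euler characteristic is 9 − 12 = -3, which agrees with 1 − 4 = -3.

H_0 ≅ Z,  H_1 ≅ Z^4.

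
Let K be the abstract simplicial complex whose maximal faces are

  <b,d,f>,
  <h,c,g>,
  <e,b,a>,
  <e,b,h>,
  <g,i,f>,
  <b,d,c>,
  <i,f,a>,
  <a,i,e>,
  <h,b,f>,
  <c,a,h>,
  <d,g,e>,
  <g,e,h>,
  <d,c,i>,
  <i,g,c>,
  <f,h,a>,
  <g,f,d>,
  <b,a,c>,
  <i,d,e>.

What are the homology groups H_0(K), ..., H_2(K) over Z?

Order the vertices as a < b < c < d < e < f < g < h < i. Listing each simplex with vertices in this order, K has dimension 2 with simplices:

  0-simplices (9): a, b, c, d, e, f, g, h, i
  1-simplices (27): ab, ac, ae, af, ah, ai, bc, bd, be, bf, bh, cd, cg, ch, ci, de, df, dg, di, eg, eh, ei, fg, fh, fi, gh, gi
  2-simplices (18): abc, abe, ach, aei, afh, afi, bcd, bdf, beh, bfh, cdi, cgh, cgi, deg, dei, dfg, egh, fgi

Hence C_0 ≅ Z^9, C_1 ≅ Z^27, C_2 ≅ Z^18.

The boundary map ∂_1: C_1 → C_0 maps an edge to its endpoints' difference, ∂[p,q] = q − p. For instance
  ∂bd = d − b.
This gives a 9×27 integer matrix of rank 8; reducing to Smith normal form yields diagonal entries (1,1,1,1,1,1,1,1).

The boundary map ∂_2: C_2 → C_1 maps a triangle to the signed sum of its edges. For instance
  ∂cgi = gi − ci + cg,
  ∂fgi = gi − fi + fg.
This gives a 27×18 integer matrix of rank 18; reducing to Smith normal form yields diagonal entries (1,1,1,1,1,1,1,1,1,1,1,1,1,1,1,1,1,2).

Now H_k = ker ∂_k / im ∂_{k+1}, so:

  H_0: rank C_0 − rank ∂_1 = 9 − 8 = 1, and the invariant factors of ∂_1 are all 1, so H_0 ≅ Z.
  H_1: rank ker ∂_1 − rank ∂_2 = (27 − 8) − 18 = 1, and ∂_2 has invariant factor 2 > 1, so H_1 ≅ Z ⊕ Z/2.
  H_2: rank ker ∂_2 − rank ∂_3 = (18 − 18) − 0 = 0, and there is no ∂_3, so H_2 ≅ 0.

(K is a triangulation of the Klein bottle.)

H_0 ≅ Z,  H_1 ≅ Z ⊕ Z/2,  H_2 = 0.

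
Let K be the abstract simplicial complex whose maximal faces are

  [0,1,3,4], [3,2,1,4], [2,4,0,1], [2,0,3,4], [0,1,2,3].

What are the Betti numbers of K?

Fix the vertex order 0 < 1 < 2 < 3 < 4 and write every simplex with vertices in increasing order. Then dim K = 3 and the simplices of K are:

  0-simplices (5): [0], [1], [2], [3], [4]
  1-simplices (10): [0,1], [0,2], [0,3], [0,4], [1,2], [1,3], [1,4], [2,3], [2,4], [3,4]
  2-simplices (10): [0,1,2], [0,1,3], [0,1,4], [0,2,3], [0,2,4], [0,3,4], [1,2,3], [1,2,4], [1,3,4], [2,3,4]
  3-simplices (5): [0,1,2,3], [0,1,2,4], [0,1,3,4], [0,2,3,4], [1,2,3,4]

so the chain groups are C_0 ≅ Z^5, C_1 ≅ Z^10, C_2 ≅ Z^10, C_3 ≅ Z^5.

∂_1: C_1 → C_0 sends each edge [p,q] (with p < q) to q − p. For instance
  ∂[2,4] = [4] − [2].
This gives a 5×10 integer matrix of rank 4; reducing to Smith normal form yields diagonal entries (1,1,1,1).

The boundary map ∂_2: C_2 → C_1 sends each 2-simplex [p,q,r] to [q,r] − [p,r] + [p,q]. For instance
  ∂[0,3,4] = [3,4] − [0,4] + [0,3],
  ∂[0,2,4] = [2,4] − [0,4] + [0,2].
The 10×10 boundary matrix has rank 6 and Smith normal form diag(1,1,1,1,1,1).

Boundary ∂_3: C_3 → C_2 sends each 3-simplex σ to the alternating sum Σ_i (−1)^i (σ with its i-th vertex removed). For instance
  ∂[0,1,3,4] = [1,3,4] − [0,3,4] + [0,1,4] − [0,1,3],
  ∂[1,2,3,4] = [2,3,4] − [1,3,4] + [1,2,4] − [1,2,3].
The resulting 10×5 matrix has rank 4, and its Smith normal form has invariant factors (1,1,1,1).

From H_k ≅ ker(∂_k) / im(∂_{k+1}) we obtain:

  H_0: rank C_0 − rank ∂_1 = 5 − 4 = 1, and the invariant factors of ∂_1 are all 1, so H_0 = Z.
  H_1: rank ker ∂_1 − rank ∂_2 = (10 − 4) − 6 = 0, and the invariant factors of ∂_2 are all 1, so H_1 = 0.
  H_2: rank ker ∂_2 − rank ∂_3 = (10 − 6) − 4 = 0, and the invariant factors of ∂_3 are all 1, so H_2 = 0.
  H_3: rank ker ∂_3 − rank ∂_4 = (5 − 4) − 0 = 1, and there is no ∂_4, so H_3 = Z.

As a check, the Euler characteristic is 5 − 10 + 10 − 5 = 0, which agrees with 1 − 0 + 0 − 1 = 0.
(K is a triangulation of the 3-sphere S^3.)

Hence the Betti numbers are b_0 = 1, b_1 = 0, b_2 = 0, b_3 = 1.

b_0 = 1, b_1 = 0, b_2 = 0, b_3 = 1.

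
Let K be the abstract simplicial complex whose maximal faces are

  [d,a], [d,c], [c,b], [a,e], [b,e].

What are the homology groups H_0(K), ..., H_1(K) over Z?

Fix the vertex order a < b < c < d < e and write every simplex with vertices in increasing order. Then dim K = 1 and the simplices of K are:

  0-simplices (5): a, b, c, d, e
  1-simplices (5): ad, ae, bc, be, cd

so the chain groups are C_0 ≅ Z^5, C_1 ≅ Z^5.

Boundary ∂_1: C_1 → C_0 maps an edge to its endpoints' difference, ∂[p,q] = q − p.
As a 5×5 matrix over Z this has rank 4, with invariant factors (1,1,1,1).

Computing H_k = (kernel of ∂_k) / (image of ∂_{k+1}):

  H_0: rank C_0 − rank ∂_1 = 5 − 4 = 1, and the invariant factors of ∂_1 are all 1, so H_0 = Z.
  H_1: rank ker ∂_1 − rank ∂_2 = (5 − 4) − 0 = 1, and there is no ∂_2, so H_1 = Z.

(K is a triangulation of the circle S^1.)

H_0 = Z,  H_1 = Z.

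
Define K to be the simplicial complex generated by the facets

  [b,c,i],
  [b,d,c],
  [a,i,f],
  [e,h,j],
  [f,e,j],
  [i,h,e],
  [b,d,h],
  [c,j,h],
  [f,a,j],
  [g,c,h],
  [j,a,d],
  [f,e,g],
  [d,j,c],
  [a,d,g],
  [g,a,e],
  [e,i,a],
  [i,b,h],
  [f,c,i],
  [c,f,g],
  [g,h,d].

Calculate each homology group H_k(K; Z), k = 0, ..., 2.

H_0 ≅ Z,  H_1 ≅ Z ⊕ Z/2,  H_2 = 0.

We work with the vertex ordering a < b < c < d < e < f < g < h < i < j. The simplices of K, each written with vertices in increasing order, are:

  0-simplices (10): a, b, c, d, e, f, g, h, i, j
  1-simplices (30): ad, ae, af, ag, ai, aj, bc, bd, bh, bi, cd, cf, cg, ch, ci, cj, dg, dh, dj, ef, eg, eh, ei, ej, fg, fi, fj, gh, hi, hj
  2-simplices (20): adg, adj, aeg, aei, afi, afj, bcd, bci, bdh, bhi, cdj, cfg, cfi, cgh, chj, dgh, efg, efj, ehi, ehj

giving chain groups C_0 ≅ Z^10, C_1 ≅ Z^30, C_2 ≅ Z^20.

Boundary ∂_1: C_1 → C_0 sends each edge [p,q] (with p < q) to q − p. For instance
  ∂fg = g − f.
This gives a 10×30 integer matrix of rank 9; reducing to Smith normal form yields diagonal entries (1,1,1,1,1,1,1,1,1).

∂_2: C_2 → C_1 sends each 2-simplex [p,q,r] to [q,r] − [p,r] + [p,q]. For instance
  ∂chj = hj − cj + ch,
  ∂cgh = gh − ch + cg.
As a 30×20 matrix over Z this has rank 20, with invariant factors (1,1,1,1,1,1,1,1,1,1,1,1,1,1,1,1,1,1,1,2).

Reading off H_k = ker ∂_k / im ∂_{k+1}:

  H_0: rank C_0 − rank ∂_1 = 10 − 9 = 1, and the invariant factors of ∂_1 are all 1, so H_0 ≅ Z.
  H_1: rank ker ∂_1 − rank ∂_2 = (30 − 9) − 20 = 1, and ∂_2 has invariant factor 2 > 1, so H_1 ≅ Z ⊕ Z/2.
  H_2: rank ker ∂_2 − rank ∂_3 = (20 − 20) − 0 = 0, and there is no ∂_3, so H_2 ≅ 0.

(K is a triangulation of the Klein bottle.)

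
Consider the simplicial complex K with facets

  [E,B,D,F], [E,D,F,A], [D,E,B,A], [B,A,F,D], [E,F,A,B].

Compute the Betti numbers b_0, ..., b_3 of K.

K has 5 vertices, 10 edges, 10 triangles, 5 3-simplices.
rank ∂_0 = 0, rank ∂_1 = 4 ⇒ b_0 = 5 − 0 − 4 = 1; all invariant factors of ∂_1 are 1 so no torsion. So H_0 ≅ Z.
rank ∂_1 = 4, rank ∂_2 = 6 ⇒ b_1 = 10 − 4 − 6 = 0; all invariant factors of ∂_2 are 1 so no torsion. So H_1 ≅ 0.
rank ∂_2 = 6, rank ∂_3 = 4 ⇒ b_2 = 10 − 6 − 4 = 0; all invariant factors of ∂_3 are 1 so no torsion. So H_2 ≅ 0.
rank ∂_3 = 4, rank ∂_4 = 0 ⇒ b_3 = 5 − 4 − 0 = 1. So H_3 ≅ Z.

b_0 = 1, b_1 = 0, b_2 = 0, b_3 = 1.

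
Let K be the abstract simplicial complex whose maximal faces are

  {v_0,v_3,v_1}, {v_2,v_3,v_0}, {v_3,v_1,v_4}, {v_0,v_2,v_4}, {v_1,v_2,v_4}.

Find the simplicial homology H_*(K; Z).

Fix the vertex order v_0 < v_1 < v_2 < v_3 < v_4 and write every simplex with vertices in increasing order. Then dim K = 2 and the simplices of K are:

  0-simplices (5): [v_0], [v_1], [v_2], [v_3], [v_4]
  1-simplices (10): [v_0,v_1], [v_0,v_2], [v_0,v_3], [v_0,v_4], [v_1,v_2], [v_1,v_3], [v_1,v_4], [v_2,v_3], [v_2,v_4], [v_3,v_4]
  2-simplices (5): [v_0,v_1,v_3], [v_0,v_2,v_3], [v_0,v_2,v_4], [v_1,v_2,v_4], [v_1,v_3,v_4]

giving chain groups C_0 ≅ Z^5, C_1 ≅ Z^10, C_2 ≅ Z^5.

∂_1: C_1 → C_0 sends each edge [p,q] (with p < q) to q − p. For instance
  ∂[v_2,v_4] = [v_4] − [v_2].
The resulting 5×10 matrix has rank 4, and its Smith normal form has invariant factors (1,1,1,1).

The boundary map ∂_2: C_2 → C_1 acts by ∂[p,q,r] = [q,r] − [p,r] + [p,q]. For instance
  ∂[v_1,v_3,v_4] = [v_3,v_4] − [v_1,v_4] + [v_1,v_3],
  ∂[v_1,v_2,v_4] = [v_2,v_4] − [v_1,v_4] + [v_1,v_2].
This gives a 10×5 integer matrix of rank 5; reducing to Smith normal form yields diagonal entries (1,1,1,1,1).

Now H_k = ker ∂_k / im ∂_{k+1}, so:

  H_0: rank C_0 − rank ∂_1 = 5 − 4 = 1, and the invariant factors of ∂_1 are all 1, so H_0 ≅ Z.
  H_1: rank ker ∂_1 − rank ∂_2 = (10 − 4) − 5 = 1, and the invariant factors of ∂_2 are all 1, so H_1 ≅ Z.
  H_2: rank ker ∂_2 − rank ∂_3 = (5 − 5) − 0 = 0, and there is no ∂_3, so H_2 ≅ 0.

H_0 = Z,  H_1 = Z,  H_2 = 0.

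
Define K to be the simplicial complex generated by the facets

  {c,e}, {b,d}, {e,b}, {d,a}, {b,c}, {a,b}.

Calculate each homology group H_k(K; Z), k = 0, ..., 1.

H_0 = Z,  H_1 = Z^2.

We work with the vertex ordering a < b < c < d < e. The simplices of K, each written with vertices in increasing order, are:

  0-simplices (5): a, b, c, d, e
  1-simplices (6): ab, ad, bc, bd, be, ce

so the chain groups are C_0 ≅ Z^5, C_1 ≅ Z^6.

Boundary ∂_1: C_1 → C_0 is given by ∂[p,q] = [q] − [p]. For instance
  ∂bc = c − b.
The 5×6 boundary matrix has rank 4 and Smith normal form diag(1,1,1,1).

Reading off H_k = ker ∂_k / im ∂_{k+1}:

  H_0: rank C_0 − rank ∂_1 = 5 − 4 = 1, and the invariant factors of ∂_1 are all 1, so H_0 = Z.
  H_1: rank ker ∂_1 − rank ∂_2 = (6 − 4) − 0 = 2, and there is no ∂_2, so H_1 = Z^2.

As a check, the Euler characteristic is 5 − 6 = -1, which agrees with 1 − 2 = -1.
(K is a triangulation of a wedge of 2 circles.)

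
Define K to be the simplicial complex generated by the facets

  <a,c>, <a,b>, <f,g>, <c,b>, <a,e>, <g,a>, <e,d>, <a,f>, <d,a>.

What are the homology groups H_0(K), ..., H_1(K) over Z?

Take the total order a < b < c < d < e < f < g on the vertex set. Then K (dimension 1) consists of the simplices:

  0-simplices (7): a, b, c, d, e, f, g
  1-simplices (9): ab, ac, ad, ae, af, ag, bc, de, fg

so the chain groups are C_0 ≅ Z^7, C_1 ≅ Z^9.

∂_1: C_1 → C_0 sends each edge [p,q] (with p < q) to q − p. For instance
  ∂ae = e − a.
The 7×9 boundary matrix has rank 6 and Smith normal form diag(1,1,1,1,1,1).

Reading off H_k = ker ∂_k / im ∂_{k+1}:

  H_0: rank C_0 − rank ∂_1 = 7 − 6 = 1, and the invariant factors of ∂_1 are all 1, so H_0 = Z.
  H_1: rank ker ∂_1 − rank ∂_2 = (9 − 6) − 0 = 3, and there is no ∂_2, so H_1 = Z^3.

As a check, the Euler characteristic is 7 − 9 = -2, which agrees with 1 − 3 = -2.

H_0 = Z,  H_1 = Z^3.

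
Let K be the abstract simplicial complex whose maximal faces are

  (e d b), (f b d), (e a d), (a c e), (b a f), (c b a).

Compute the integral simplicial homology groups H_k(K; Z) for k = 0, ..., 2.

H_0 = Z,  H_1 = Z,  H_2 = 0.

Take the total order a < b < c < d < e < f on the vertex set. Then K (dimension 2) consists of the simplices:

  0-simplices (6): a, b, c, d, e, f
  1-simplices (12): ab, ac, ad, ae, af, bc, bd, be, bf, ce, de, df
  2-simplices (6): abc, abf, ace, ade, bde, bdf

Hence C_0 ≅ Z^6, C_1 ≅ Z^12, C_2 ≅ Z^6.

The boundary map ∂_1: C_1 → C_0 sends each edge [p,q] (with p < q) to q − p.
The resulting 6×12 matrix has rank 5, and its Smith normal form has invariant factors (1,1,1,1,1).

The boundary map ∂_2: C_2 → C_1 maps a triangle to the signed sum of its edges. For instance
  ∂abc = bc − ac + ab,
  ∂bdf = df − bf + bd.
The 12×6 boundary matrix has rank 6 and Smith normal form diag(1,1,1,1,1,1).

Computing H_k = (kernel of ∂_k) / (image of ∂_{k+1}):

  H_0: rank C_0 − rank ∂_1 = 6 − 5 = 1, and the invariant factors of ∂_1 are all 1, so H_0 ≅ Z.
  H_1: rank ker ∂_1 − rank ∂_2 = (12 − 5) − 6 = 1, and the invariant factors of ∂_2 are all 1, so H_1 ≅ Z.
  H_2: rank ker ∂_2 − rank ∂_3 = (6 − 6) − 0 = 0, and there is no ∂_3, so H_2 ≅ 0.

As a check, the Euler characteristic is 6 − 12 + 6 = 0, which agrees with 1 − 1 + 0 = 0.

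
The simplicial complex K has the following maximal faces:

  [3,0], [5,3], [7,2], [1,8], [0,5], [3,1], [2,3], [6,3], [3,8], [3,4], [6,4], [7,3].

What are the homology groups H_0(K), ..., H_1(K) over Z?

H_0 = Z,  H_1 = Z^4.

Fix the vertex order 0 < 1 < 2 < 3 < 4 < 5 < 6 < 7 < 8 and write every simplex with vertices in increasing order. Then dim K = 1 and the simplices of K are:

  0-simplices (9): [0], [1], [2], [3], [4], [5], [6], [7], [8]
  1-simplices (12): [0,3], [0,5], [1,3], [1,8], [2,3], [2,7], [3,4], [3,5], [3,6], [3,7], [3,8], [4,6]

so the chain groups are C_0 ≅ Z^9, C_1 ≅ Z^12.

The boundary map ∂_1: C_1 → C_0 is given by ∂[p,q] = [q] − [p]. For instance
  ∂[3,6] = [6] − [3].
As a 9×12 matrix over Z this has rank 8, with invariant factors (1,1,1,1,1,1,1,1).

Now H_k = ker ∂_k / im ∂_{k+1}, so:

  H_0: rank C_0 − rank ∂_1 = 9 − 8 = 1, and the invariant factors of ∂_1 are all 1, so H_0 = Z.
  H_1: rank ker ∂_1 − rank ∂_2 = (12 − 8) − 0 = 4, and there is no ∂_2, so H_1 = Z^4.

(K is a triangulation of a wedge of 4 circles.)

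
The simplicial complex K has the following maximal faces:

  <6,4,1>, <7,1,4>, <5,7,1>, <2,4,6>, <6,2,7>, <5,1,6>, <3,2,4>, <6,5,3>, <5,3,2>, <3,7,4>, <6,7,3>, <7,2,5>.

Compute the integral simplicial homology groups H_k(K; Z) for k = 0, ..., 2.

Fix the vertex order 1 < 2 < 3 < 4 < 5 < 6 < 7 and write every simplex with vertices in increasing order. Then dim K = 2 and the simplices of K are:

  0-simplices (7): [1], [2], [3], [4], [5], [6], [7]
  1-simplices (18): [1,4], [1,5], [1,6], [1,7], [2,3], [2,4], [2,5], [2,6], [2,7], [3,4], [3,5], [3,6], [3,7], [4,6], [4,7], [5,6], [5,7], [6,7]
  2-simplices (12): [1,4,6], [1,4,7], [1,5,6], [1,5,7], [2,3,4], [2,3,5], [2,4,6], [2,5,7], [2,6,7], [3,4,7], [3,5,6], [3,6,7]

so the chain groups are C_0 ≅ Z^7, C_1 ≅ Z^18, C_2 ≅ Z^12.

Boundary ∂_1: C_1 → C_0 sends each edge [p,q] (with p < q) to q − p.
The 7×18 boundary matrix has rank 6 and Smith normal form diag(1,1,1,1,1,1).

∂_2: C_2 → C_1 maps a triangle to the signed sum of its edges. For instance
  ∂[2,3,4] = [3,4] − [2,4] + [2,3],
  ∂[2,6,7] = [6,7] − [2,7] + [2,6].
As a 18×12 matrix over Z this has rank 12, with invariant factors (1,1,1,1,1,1,1,1,1,1,1,2).

Computing H_k = (kernel of ∂_k) / (image of ∂_{k+1}):

  H_0: rank C_0 − rank ∂_1 = 7 − 6 = 1, and the invariant factors of ∂_1 are all 1, so H_0 = Z.
  H_1: rank ker ∂_1 − rank ∂_2 = (18 − 6) − 12 = 0, and ∂_2 has invariant factor 2 > 1, so H_1 = Z/2Z.
  H_2: rank ker ∂_2 − rank ∂_3 = (12 − 12) − 0 = 0, and there is no ∂_3, so H_2 = 0.

As a check, the Euler characteristic is 7 − 18 + 12 = 1, which agrees with 1 − 0 + 0 = 1.
(K is a triangulation of the real projective plane RP^2.)

H_0 = Z,  H_1 = Z/2Z,  H_2 = 0.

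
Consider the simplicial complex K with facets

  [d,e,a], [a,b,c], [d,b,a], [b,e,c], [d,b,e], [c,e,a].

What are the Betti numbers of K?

b_0 = 1, b_1 = 0, b_2 = 1.

Fix the vertex order a < b < c < d < e and write every simplex with vertices in increasing order. Then dim K = 2 and the simplices of K are:

  0-simplices (5): a, b, c, d, e
  1-simplices (9): ab, ac, ad, ae, bc, bd, be, ce, de
  2-simplices (6): abc, abd, ace, ade, bce, bde

Hence C_0 ≅ Z^5, C_1 ≅ Z^9, C_2 ≅ Z^6.

The boundary map ∂_1: C_1 → C_0 is given by ∂[p,q] = [q] − [p]. For instance
  ∂de = e − d.
The resulting 5×9 matrix has rank 4, and its Smith normal form has invariant factors (1,1,1,1).

The boundary map ∂_2: C_2 → C_1 sends each 2-simplex [p,q,r] to [q,r] − [p,r] + [p,q]. For instance
  ∂bce = ce − be + bc,
  ∂ade = de − ae + ad.
This gives a 9×6 integer matrix of rank 5; reducing to Smith normal form yields diagonal entries (1,1,1,1,1).

Reading off H_k = ker ∂_k / im ∂_{k+1}:

  H_0: rank C_0 − rank ∂_1 = 5 − 4 = 1, and the invariant factors of ∂_1 are all 1, so H_0 ≅ Z.
  H_1: rank ker ∂_1 − rank ∂_2 = (9 − 4) − 5 = 0, and the invariant factors of ∂_2 are all 1, so H_1 ≅ 0.
  H_2: rank ker ∂_2 − rank ∂_3 = (6 − 5) − 0 = 1, and there is no ∂_3, so H_2 ≅ Z.

(K is a triangulation of the 2-sphere S^2.)

Hence the Betti numbers are b_0 = 1, b_1 = 0, b_2 = 1.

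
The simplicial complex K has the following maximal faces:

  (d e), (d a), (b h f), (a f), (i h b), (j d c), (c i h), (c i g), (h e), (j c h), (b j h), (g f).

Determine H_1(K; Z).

H_1 = Z^3.

K has 10 vertices, 19 edges, 7 triangles.
rank ∂_1 = 9, rank ∂_2 = 7 ⇒ b_1 = 19 − 9 − 7 = 3; all invariant factors of ∂_2 are 1 so no torsion. So H_1 ≅ Z^3.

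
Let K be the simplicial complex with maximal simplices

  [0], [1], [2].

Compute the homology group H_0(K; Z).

Order the vertices as 0 < 1 < 2. Listing each simplex with vertices in this order, K has dimension 0 with simplices:

  0-simplices (3): [0], [1], [2]

so the chain groups are C_0 ≅ Z^3.

Reading off H_k = ker ∂_k / im ∂_{k+1}:

  H_0: rank C_0 − rank ∂_1 = 3 − 0 = 3, and there is no ∂_1, so H_0 ≅ Z^3.

H_0 ≅ Z^3.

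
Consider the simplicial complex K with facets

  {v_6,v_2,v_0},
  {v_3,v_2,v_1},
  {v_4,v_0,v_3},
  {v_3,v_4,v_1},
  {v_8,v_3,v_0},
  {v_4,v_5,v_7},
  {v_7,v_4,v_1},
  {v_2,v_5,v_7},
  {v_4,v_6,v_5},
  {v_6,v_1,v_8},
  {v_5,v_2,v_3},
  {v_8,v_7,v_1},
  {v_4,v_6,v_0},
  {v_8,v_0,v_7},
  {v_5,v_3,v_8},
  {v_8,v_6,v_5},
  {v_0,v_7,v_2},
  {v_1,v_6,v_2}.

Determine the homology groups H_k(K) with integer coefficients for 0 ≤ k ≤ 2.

H_0 = Z,  H_1 = Z^2,  H_2 = Z.

Order the vertices as v_0 < v_1 < v_2 < v_3 < v_4 < v_5 < v_6 < v_7 < v_8. Listing each simplex with vertices in this order, K has dimension 2 with simplices:

  0-simplices (9): [v_0], [v_1], [v_2], [v_3], [v_4], [v_5], [v_6], [v_7], [v_8]
  1-simplices (27): (27 of them)
  2-simplices (18): (18 of them)

giving chain groups C_0 ≅ Z^9, C_1 ≅ Z^27, C_2 ≅ Z^18.

∂_1: C_1 → C_0 is given by ∂[p,q] = [q] − [p]. For instance
  ∂[v_2,v_7] = [v_7] − [v_2].
This gives a 9×27 integer matrix of rank 8; reducing to Smith normal form yields diagonal entries (1,1,1,1,1,1,1,1).

Boundary ∂_2: C_2 → C_1 sends each 2-simplex [p,q,r] to [q,r] − [p,r] + [p,q]. For instance
  ∂[v_1,v_4,v_7] = [v_4,v_7] − [v_1,v_7] + [v_1,v_4],
  ∂[v_0,v_7,v_8] = [v_7,v_8] − [v_0,v_8] + [v_0,v_7].
This gives a 27×18 integer matrix of rank 17; reducing to Smith normal form yields diagonal entries (1,1,1,1,1,1,1,1,1,1,1,1,1,1,1,1,1).

Computing H_k = (kernel of ∂_k) / (image of ∂_{k+1}):

  H_0: rank C_0 − rank ∂_1 = 9 − 8 = 1, and the invariant factors of ∂_1 are all 1, so H_0 ≅ Z.
  H_1: rank ker ∂_1 − rank ∂_2 = (27 − 8) − 17 = 2, and the invariant factors of ∂_2 are all 1, so H_1 ≅ Z^2.
  H_2: rank ker ∂_2 − rank ∂_3 = (18 − 17) − 0 = 1, and there is no ∂_3, so H_2 ≅ Z.

(K is a triangulation of the torus T^2.)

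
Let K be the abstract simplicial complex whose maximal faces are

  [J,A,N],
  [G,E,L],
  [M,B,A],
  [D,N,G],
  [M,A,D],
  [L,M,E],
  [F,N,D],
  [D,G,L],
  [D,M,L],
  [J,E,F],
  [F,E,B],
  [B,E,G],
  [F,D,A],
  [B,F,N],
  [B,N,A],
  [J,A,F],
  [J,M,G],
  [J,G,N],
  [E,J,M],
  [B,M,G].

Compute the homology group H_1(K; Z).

H_1 ≅ Z ⊕ Z/2.

We work with the vertex ordering A < B < D < E < F < G < J < L < M < N. The simplices of K, each written with vertices in increasing order, are:

  0-simplices (10): A, B, D, E, F, G, J, L, M, N
  1-simplices (30): AB, AD, AF, AJ, AM, AN, BE, BF, BG, BM, BN, DF, DG, DL, DM, DN, EF, EG, EJ, EL, EM, FJ, FN, GJ, GL, GM, GN, JM, JN, LM
  2-simplices (20): ABM, ABN, ADF, ADM, AFJ, AJN, BEF, BEG, BFN, BGM, DFN, DGL, DGN, DLM, EFJ, EGL, EJM, ELM, GJM, GJN

so the chain groups are C_0 ≅ Z^10, C_1 ≅ Z^30, C_2 ≅ Z^20.

∂_1: C_1 → C_0 maps an edge to its endpoints' difference, ∂[p,q] = q − p. For instance
  ∂DN = N − D.
This gives a 10×30 integer matrix of rank 9; reducing to Smith normal form yields diagonal entries (1,1,1,1,1,1,1,1,1).

The boundary map ∂_2: C_2 → C_1 sends each 2-simplex [p,q,r] to [q,r] − [p,r] + [p,q]. For instance
  ∂DGL = GL − DL + DG,
  ∂BEF = EF − BF + BE.
This gives a 30×20 integer matrix of rank 20; reducing to Smith normal form yields diagonal entries (1,1,1,1,1,1,1,1,1,1,1,1,1,1,1,1,1,1,1,2).

Reading off H_k = ker ∂_k / im ∂_{k+1}:

  H_1: rank ker ∂_1 − rank ∂_2 = (30 − 9) − 20 = 1, and ∂_2 has invariant factor 2 > 1, so H_1 = Z ⊕ Z/2.

(K is a triangulation of the Klein bottle.)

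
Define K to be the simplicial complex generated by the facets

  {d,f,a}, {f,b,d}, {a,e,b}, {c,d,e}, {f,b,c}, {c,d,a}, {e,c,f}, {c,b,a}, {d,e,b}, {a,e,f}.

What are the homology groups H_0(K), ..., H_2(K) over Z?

H_0 = Z,  H_1 = Z/2,  H_2 = 0.

Fix the vertex order a < b < c < d < e < f and write every simplex with vertices in increasing order. Then dim K = 2 and the simplices of K are:

  0-simplices (6): a, b, c, d, e, f
  1-simplices (15): ab, ac, ad, ae, af, bc, bd, be, bf, cd, ce, cf, de, df, ef
  2-simplices (10): abc, abe, acd, adf, aef, bcf, bde, bdf, cde, cef

so the chain groups are C_0 ≅ Z^6, C_1 ≅ Z^15, C_2 ≅ Z^10.

The boundary map ∂_1: C_1 → C_0 is given by ∂[p,q] = [q] − [p]. For instance
  ∂cd = d − c.
This gives a 6×15 integer matrix of rank 5; reducing to Smith normal form yields diagonal entries (1,1,1,1,1).

∂_2: C_2 → C_1 acts by ∂[p,q,r] = [q,r] − [p,r] + [p,q]. For instance
  ∂acd = cd − ad + ac,
  ∂aef = ef − af + ae.
This gives a 15×10 integer matrix of rank 10; reducing to Smith normal form yields diagonal entries (1,1,1,1,1,1,1,1,1,2).

Computing H_k = (kernel of ∂_k) / (image of ∂_{k+1}):

  H_0: rank C_0 − rank ∂_1 = 6 − 5 = 1, and the invariant factors of ∂_1 are all 1, so H_0 ≅ Z.
  H_1: rank ker ∂_1 − rank ∂_2 = (15 − 5) − 10 = 0, and ∂_2 has invariant factor 2 > 1, so H_1 ≅ Z/2.
  H_2: rank ker ∂_2 − rank ∂_3 = (10 − 10) − 0 = 0, and there is no ∂_3, so H_2 ≅ 0.

(K is a triangulation of the real projective plane RP^2.)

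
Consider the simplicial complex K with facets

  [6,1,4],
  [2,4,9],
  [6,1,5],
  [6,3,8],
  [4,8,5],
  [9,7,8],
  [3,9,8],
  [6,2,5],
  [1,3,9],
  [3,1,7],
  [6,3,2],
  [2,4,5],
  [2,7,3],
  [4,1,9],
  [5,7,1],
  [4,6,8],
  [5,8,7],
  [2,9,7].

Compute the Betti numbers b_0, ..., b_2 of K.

b_0 = 1, b_1 = 1, b_2 = 0.

Order the vertices as 1 < 2 < 3 < 4 < 5 < 6 < 7 < 8 < 9. Listing each simplex with vertices in this order, K has dimension 2 with simplices:

  0-simplices (9): [1], [2], [3], [4], [5], [6], [7], [8], [9]
  1-simplices (27): (27 of them)
  2-simplices (18): [1,3,7], [1,3,9], [1,4,6], [1,4,9], [1,5,6], [1,5,7], [2,3,6], [2,3,7], [2,4,5], [2,4,9], [2,5,6], [2,7,9], [3,6,8], [3,8,9], [4,5,8], [4,6,8], [5,7,8], [7,8,9]

so the chain groups are C_0 ≅ Z^9, C_1 ≅ Z^27, C_2 ≅ Z^18.

The boundary map ∂_1: C_1 → C_0 maps an edge to its endpoints' difference, ∂[p,q] = q − p. For instance
  ∂[5,7] = [7] − [5].
As a 9×27 matrix over Z this has rank 8, with invariant factors (1,1,1,1,1,1,1,1).

∂_2: C_2 → C_1 maps a triangle to the signed sum of its edges. For instance
  ∂[4,5,8] = [5,8] − [4,8] + [4,5],
  ∂[2,4,9] = [4,9] − [2,9] + [2,4].
The resulting 27×18 matrix has rank 18, and its Smith normal form has invariant factors (1,1,1,1,1,1,1,1,1,1,1,1,1,1,1,1,1,2).

Now H_k = ker ∂_k / im ∂_{k+1}, so:

  H_0: rank C_0 − rank ∂_1 = 9 − 8 = 1, and the invariant factors of ∂_1 are all 1, so H_0 = Z.
  H_1: rank ker ∂_1 − rank ∂_2 = (27 − 8) − 18 = 1, and ∂_2 has invariant factor 2 > 1, so H_1 = Z ⊕ Z/2.
  H_2: rank ker ∂_2 − rank ∂_3 = (18 − 18) − 0 = 0, and there is no ∂_3, so H_2 = 0.

(K is a triangulation of the Klein bottle.)

Hence the Betti numbers are b_0 = 1, b_1 = 1, b_2 = 0.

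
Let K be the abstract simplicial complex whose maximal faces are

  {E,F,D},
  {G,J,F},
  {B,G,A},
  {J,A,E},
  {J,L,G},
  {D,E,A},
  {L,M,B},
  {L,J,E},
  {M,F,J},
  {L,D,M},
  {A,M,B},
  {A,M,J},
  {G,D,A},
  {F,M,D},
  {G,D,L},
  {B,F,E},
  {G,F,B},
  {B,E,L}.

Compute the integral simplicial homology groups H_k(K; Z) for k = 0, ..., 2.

H_0 = Z,  H_1 = Z^2,  H_2 = Z.

Fix the vertex order A < B < D < E < F < G < J < L < M and write every simplex with vertices in increasing order. Then dim K = 2 and the simplices of K are:

  0-simplices (9): A, B, D, E, F, G, J, L, M
  1-simplices (27): AB, AD, AE, AG, AJ, AM, BE, BF, BG, BL, BM, DE, DF, DG, DL, DM, EF, EJ, EL, FG, FJ, FM, GJ, GL, JL, JM, LM
  2-simplices (18): ABG, ABM, ADE, ADG, AEJ, AJM, BEF, BEL, BFG, BLM, DEF, DFM, DGL, DLM, EJL, FGJ, FJM, GJL

giving chain groups C_0 ≅ Z^9, C_1 ≅ Z^27, C_2 ≅ Z^18.

∂_1: C_1 → C_0 is given by ∂[p,q] = [q] − [p]. For instance
  ∂EL = L − E.
As a 9×27 matrix over Z this has rank 8, with invariant factors (1,1,1,1,1,1,1,1).

∂_2: C_2 → C_1 maps a triangle to the signed sum of its edges. For instance
  ∂BFG = FG − BG + BF,
  ∂ADE = DE − AE + AD.
As a 27×18 matrix over Z this has rank 17, with invariant factors (1,1,1,1,1,1,1,1,1,1,1,1,1,1,1,1,1).

Computing H_k = (kernel of ∂_k) / (image of ∂_{k+1}):

  H_0: rank C_0 − rank ∂_1 = 9 − 8 = 1, and the invariant factors of ∂_1 are all 1, so H_0 ≅ Z.
  H_1: rank ker ∂_1 − rank ∂_2 = (27 − 8) − 17 = 2, and the invariant factors of ∂_2 are all 1, so H_1 ≅ Z^2.
  H_2: rank ker ∂_2 − rank ∂_3 = (18 − 17) − 0 = 1, and there is no ∂_3, so H_2 ≅ Z.

As a check, the Euler characteristic is 9 − 27 + 18 = 0, which agrees with 1 − 2 + 1 = 0.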